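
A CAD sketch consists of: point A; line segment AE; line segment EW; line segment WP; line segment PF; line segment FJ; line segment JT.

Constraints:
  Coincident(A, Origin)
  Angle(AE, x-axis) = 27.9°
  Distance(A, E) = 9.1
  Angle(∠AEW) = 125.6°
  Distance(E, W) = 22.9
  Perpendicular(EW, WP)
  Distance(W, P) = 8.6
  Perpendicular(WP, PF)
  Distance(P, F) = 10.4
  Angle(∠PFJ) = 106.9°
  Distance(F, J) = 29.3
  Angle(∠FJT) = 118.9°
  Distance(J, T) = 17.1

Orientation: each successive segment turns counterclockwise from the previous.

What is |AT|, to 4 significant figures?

44.47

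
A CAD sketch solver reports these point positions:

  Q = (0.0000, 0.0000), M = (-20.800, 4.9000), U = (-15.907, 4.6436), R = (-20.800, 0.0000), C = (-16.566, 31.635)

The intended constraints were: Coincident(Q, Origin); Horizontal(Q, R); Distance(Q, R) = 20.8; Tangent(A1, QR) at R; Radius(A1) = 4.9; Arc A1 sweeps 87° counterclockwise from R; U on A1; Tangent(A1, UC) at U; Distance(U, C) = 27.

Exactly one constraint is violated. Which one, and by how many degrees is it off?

Tangent(A1, UC) at U — off by 4.40°.

Q = (0.00, 0.00) ✓; Q.y = 0.00, R.y = 0.00 ✓; |QR| = 20.80 ✓; ∠(MR, RQ) = 90.00° ✓; |MR| = 4.900 ✓; bearing(M→U) − bearing(M→R) = 87.00° ✓; |MU| = 4.900 ✓; ∠(MU, UC) = 85.60° ✗; |UC| = 27.00 ✓.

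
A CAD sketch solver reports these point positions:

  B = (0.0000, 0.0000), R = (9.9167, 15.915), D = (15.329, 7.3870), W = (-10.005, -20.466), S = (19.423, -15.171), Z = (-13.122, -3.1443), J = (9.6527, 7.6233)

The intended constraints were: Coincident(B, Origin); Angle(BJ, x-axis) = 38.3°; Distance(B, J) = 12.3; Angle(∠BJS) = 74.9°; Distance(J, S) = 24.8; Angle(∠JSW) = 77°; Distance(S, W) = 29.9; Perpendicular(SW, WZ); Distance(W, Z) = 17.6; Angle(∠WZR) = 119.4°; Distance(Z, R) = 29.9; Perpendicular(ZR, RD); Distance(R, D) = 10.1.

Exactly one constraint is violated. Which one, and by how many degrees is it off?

Perpendicular(ZR, RD) — off by 7.20°.

B = (0.00, 0.00) ✓; BJ at 38.30° ✓; |BJ| = 12.30 ✓; ∠BJS = 74.90° ✓; |JS| = 24.80 ✓; ∠JSW = 77.00° ✓; |SW| = 29.90 ✓; ∠(SW, WZ) = 90.00° ✓; |WZ| = 17.60 ✓; ∠WZR = 119.4° ✓; |ZR| = 29.90 ✓; ∠(ZR, RD) = 97.20° ✗; |RD| = 10.10 ✓.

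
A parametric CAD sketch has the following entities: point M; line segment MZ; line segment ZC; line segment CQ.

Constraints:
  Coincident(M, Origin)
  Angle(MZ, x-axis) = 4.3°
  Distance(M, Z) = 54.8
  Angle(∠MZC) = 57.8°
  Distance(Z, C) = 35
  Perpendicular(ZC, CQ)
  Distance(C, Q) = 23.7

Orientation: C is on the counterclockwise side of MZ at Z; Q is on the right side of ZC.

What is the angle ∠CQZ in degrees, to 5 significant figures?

55.896°

M is at the origin; MZ runs at 4.3° with length 54.8, so Z = 54.8·(cos 4.3°, sin 4.3°) = (54.646, 4.1088). ∠MZC = 57.8°, so ZC runs at 4.3° + (180° − 57.8°) = 126.50° from the x-axis; with |ZC| = 35.0, C = Z + 35.0·(cos 126.50°, sin 126.50°) = (33.827, 32.244). The perpendicularity gives CQ at right angles to ZC; with |CQ| = 23.7 on the right of ZC, Q = C + 23.7·(0.80386, 0.59482) = (52.878, 46.341). Then cos ∠CQZ = QC·QZ / (|QC||QZ|), giving 55.896°.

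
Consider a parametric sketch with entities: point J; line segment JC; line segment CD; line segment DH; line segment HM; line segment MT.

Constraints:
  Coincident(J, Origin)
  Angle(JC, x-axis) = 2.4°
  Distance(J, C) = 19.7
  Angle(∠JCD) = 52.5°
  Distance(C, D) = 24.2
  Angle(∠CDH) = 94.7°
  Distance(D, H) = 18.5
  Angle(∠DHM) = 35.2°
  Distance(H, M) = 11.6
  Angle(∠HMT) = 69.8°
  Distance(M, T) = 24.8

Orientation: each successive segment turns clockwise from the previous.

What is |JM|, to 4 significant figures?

8.750

J is at the origin; JC runs at 2.4° with length 19.7, so C = (19.68, 0.8250). ∠JCD = 52.5° gives CD at -125.1° from the x-axis; with |CD| = 24.2, D = (5.768, -18.97). ∠CDH = 94.7° gives DH at 149.6° from the x-axis; with |DH| = 18.5, H = (-10.19, -9.613). ∠DHM = 35.2° gives HM at 4.800° from the x-axis; with |HM| = 11.6, M = (1.370, -8.642). Then |JM| = |M − J| = 8.750.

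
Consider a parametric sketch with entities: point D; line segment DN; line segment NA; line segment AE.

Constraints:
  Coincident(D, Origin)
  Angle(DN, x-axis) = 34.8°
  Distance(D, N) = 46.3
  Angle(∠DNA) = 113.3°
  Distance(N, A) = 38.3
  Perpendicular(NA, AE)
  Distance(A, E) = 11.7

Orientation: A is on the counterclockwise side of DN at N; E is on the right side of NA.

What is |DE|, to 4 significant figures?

78.39

D is at the origin; DN runs at 34.8° with length 46.3, so N = 46.3·(cos 34.8°, sin 34.8°) = (38.02, 26.42). ∠DNA = 113.3°, so NA runs at 34.8° + (180° − 113.3°) = 101.5° from the x-axis; with |NA| = 38.3, A = N + 38.3·(cos 101.5°, sin 101.5°) = (30.38, 63.96). NA ⟂ AE; with |AE| = 11.7 on the right of NA, E = A + 11.7·(0.9799, 0.1994) = (41.85, 66.29). Then |DE| = |E − D| = 78.39.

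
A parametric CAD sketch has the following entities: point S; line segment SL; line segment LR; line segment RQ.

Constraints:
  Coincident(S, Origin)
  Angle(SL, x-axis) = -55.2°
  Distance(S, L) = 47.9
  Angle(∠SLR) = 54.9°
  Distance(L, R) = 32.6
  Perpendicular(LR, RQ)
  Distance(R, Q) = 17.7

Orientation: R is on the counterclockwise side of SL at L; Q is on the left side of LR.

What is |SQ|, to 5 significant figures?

22.076

∠SLR = 54.9°, so LR runs at -55.2° + (180° − 54.9°) = 69.900° from the x-axis; with |LR| = 32.6, R = L + 32.6·(cos 69.900°, sin 69.900°) = (38.540, -8.7186). The perpendicularity gives RQ at right angles to LR; with |RQ| = 17.7 on the left of LR, Q = R + 17.7·(-0.93909, 0.34366) = (21.919, -2.6358). Then |SQ| = |Q − S| = 22.076.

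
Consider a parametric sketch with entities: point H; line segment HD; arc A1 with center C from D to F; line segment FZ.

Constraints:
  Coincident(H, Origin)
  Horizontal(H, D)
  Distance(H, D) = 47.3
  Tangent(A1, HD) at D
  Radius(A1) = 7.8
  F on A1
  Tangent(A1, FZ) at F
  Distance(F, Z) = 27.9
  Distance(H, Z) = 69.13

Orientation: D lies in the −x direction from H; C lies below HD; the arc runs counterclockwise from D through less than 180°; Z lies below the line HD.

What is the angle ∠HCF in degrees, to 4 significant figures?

159.4°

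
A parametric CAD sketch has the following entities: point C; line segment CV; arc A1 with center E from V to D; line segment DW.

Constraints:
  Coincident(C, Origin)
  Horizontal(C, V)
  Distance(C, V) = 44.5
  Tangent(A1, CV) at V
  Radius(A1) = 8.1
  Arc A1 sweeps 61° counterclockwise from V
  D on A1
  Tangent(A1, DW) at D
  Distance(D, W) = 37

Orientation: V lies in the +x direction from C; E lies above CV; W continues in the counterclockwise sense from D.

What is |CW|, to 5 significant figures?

78.537

C is at the origin; C and V share the same y with |CV| = 44.5 and V on the +x side, so V = (44.500, 0.0000). Since A1 is tangent to CV there, EV ⟂ CV, so E = V + (0, 8.1) = (44.500, 8.1000). On A1, V sits at bearing -90° from E; a 61° counterclockwise sweep puts D at bearing -29°, so D = E + 8.1·(cos -29°, sin -29°) = (51.584, 4.1730). The tangent condition forces ED to be normal to DW, so DW runs along (−sin -29°, cos -29°); with |DW| = 37.0, W = (69.522, 36.534). Then |CW| = |W − C| = 78.537.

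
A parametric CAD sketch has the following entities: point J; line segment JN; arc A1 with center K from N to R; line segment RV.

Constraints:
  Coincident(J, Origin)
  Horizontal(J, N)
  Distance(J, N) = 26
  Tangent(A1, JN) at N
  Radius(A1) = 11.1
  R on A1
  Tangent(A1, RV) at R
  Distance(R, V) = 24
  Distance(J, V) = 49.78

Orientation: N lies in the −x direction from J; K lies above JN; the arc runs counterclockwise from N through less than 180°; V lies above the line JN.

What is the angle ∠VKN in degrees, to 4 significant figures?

162.2°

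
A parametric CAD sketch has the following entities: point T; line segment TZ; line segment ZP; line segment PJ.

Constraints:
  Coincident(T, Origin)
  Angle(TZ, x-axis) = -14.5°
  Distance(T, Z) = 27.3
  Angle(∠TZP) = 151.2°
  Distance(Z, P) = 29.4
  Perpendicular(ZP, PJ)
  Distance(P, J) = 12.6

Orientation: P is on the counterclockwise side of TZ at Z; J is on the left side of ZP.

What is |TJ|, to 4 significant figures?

53.33

∠TZP = 151.2°, so ZP runs at -14.5° + (180° − 151.2°) = 14.30° from the x-axis; with |ZP| = 29.4, P = Z + 29.4·(cos 14.30°, sin 14.30°) = (54.92, 0.4264). ZP is perpendicular to PJ; with |PJ| = 12.6 on the left of ZP, J = P + 12.6·(-0.2470, 0.9690) = (51.81, 12.64). Then |TJ| = |J − T| = 53.33.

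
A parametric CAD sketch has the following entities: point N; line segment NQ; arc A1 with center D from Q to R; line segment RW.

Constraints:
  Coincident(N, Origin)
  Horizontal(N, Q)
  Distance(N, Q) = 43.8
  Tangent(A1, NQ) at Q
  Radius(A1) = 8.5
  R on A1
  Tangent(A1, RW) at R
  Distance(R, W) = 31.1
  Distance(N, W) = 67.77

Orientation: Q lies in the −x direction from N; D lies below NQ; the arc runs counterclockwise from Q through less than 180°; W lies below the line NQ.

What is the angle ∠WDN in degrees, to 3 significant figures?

123°

N is at the origin; N and Q share the same y with |NQ| = 43.8 and Q on the −x side, so Q = (-43.8, 0.00). Tangency of A1 to NQ means the radius DQ is perpendicular to NQ, so D = Q + (0, -8.5) = (-43.8, -8.50). Since DR ⟂ RW (tangency), |DW| = √(8.5² + 31.1²) = 32.2 regardless of where R sits on A1. So W lies on both circle(N, 67.77) and circle(D, 32.2); the below-NQ intersection is W = (-55.8, -38.4). R is the foot of the tangent from W: R = (-52.2, -7.52).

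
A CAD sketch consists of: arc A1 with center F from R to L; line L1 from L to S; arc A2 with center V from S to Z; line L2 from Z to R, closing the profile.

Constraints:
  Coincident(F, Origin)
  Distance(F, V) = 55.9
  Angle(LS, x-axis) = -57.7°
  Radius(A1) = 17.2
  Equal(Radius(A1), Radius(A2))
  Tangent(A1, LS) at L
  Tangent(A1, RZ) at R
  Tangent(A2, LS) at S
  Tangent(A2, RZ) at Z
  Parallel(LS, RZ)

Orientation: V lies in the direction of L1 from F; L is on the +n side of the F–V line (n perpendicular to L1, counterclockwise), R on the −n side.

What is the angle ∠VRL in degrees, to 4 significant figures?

72.90°

F is at the origin and V lies 55.9 along u from F, so V = 55.9·u = (29.87, -47.25). Tangency of A1 to both parallel lines with radius 17.2 puts L and R at F ± 17.2·n: L = (14.54, 9.191), R = (-14.54, -9.191). Then cos ∠VRL = RV·RL / (|RV||RL|), giving 72.90°.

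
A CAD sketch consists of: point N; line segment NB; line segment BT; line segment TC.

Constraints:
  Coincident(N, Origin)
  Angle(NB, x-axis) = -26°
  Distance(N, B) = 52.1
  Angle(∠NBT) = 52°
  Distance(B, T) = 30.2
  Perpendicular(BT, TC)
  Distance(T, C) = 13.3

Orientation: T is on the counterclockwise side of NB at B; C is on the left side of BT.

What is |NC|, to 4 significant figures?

27.82

N is at the origin; NB runs at -26.0° with length 52.1, so B = 52.1·(cos -26.0°, sin -26.0°) = (46.83, -22.84). ∠NBT = 52.0°, so BT runs at -26.0° + (180° − 52.0°) = 102.0° from the x-axis; with |BT| = 30.2, T = B + 30.2·(cos 102.0°, sin 102.0°) = (40.55, 6.701). BT ⟂ TC; with |TC| = 13.3 on the left of BT, C = T + 13.3·(-0.9781, -0.2079) = (27.54, 3.936). Then |NC| = |C − N| = 27.82.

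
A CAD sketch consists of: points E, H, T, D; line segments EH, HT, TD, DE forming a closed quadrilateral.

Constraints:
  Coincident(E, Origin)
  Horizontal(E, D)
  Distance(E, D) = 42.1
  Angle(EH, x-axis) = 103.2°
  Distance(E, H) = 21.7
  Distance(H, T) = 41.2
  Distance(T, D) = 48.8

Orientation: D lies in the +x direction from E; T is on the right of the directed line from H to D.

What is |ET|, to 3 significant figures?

20.1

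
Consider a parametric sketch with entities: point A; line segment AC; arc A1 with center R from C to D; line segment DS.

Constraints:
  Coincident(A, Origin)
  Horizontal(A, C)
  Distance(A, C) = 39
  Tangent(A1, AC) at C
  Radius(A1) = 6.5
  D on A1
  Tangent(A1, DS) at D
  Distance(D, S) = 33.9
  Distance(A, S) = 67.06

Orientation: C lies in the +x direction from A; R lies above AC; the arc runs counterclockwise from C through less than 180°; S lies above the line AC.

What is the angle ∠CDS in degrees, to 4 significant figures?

144.7°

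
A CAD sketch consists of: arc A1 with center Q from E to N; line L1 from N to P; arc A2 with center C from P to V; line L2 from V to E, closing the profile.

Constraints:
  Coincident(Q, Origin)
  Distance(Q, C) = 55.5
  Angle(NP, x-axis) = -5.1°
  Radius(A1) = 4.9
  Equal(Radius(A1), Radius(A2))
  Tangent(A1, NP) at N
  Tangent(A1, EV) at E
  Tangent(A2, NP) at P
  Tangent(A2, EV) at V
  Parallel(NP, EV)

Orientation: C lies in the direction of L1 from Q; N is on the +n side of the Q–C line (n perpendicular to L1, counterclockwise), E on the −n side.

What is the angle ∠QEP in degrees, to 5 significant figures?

79.986°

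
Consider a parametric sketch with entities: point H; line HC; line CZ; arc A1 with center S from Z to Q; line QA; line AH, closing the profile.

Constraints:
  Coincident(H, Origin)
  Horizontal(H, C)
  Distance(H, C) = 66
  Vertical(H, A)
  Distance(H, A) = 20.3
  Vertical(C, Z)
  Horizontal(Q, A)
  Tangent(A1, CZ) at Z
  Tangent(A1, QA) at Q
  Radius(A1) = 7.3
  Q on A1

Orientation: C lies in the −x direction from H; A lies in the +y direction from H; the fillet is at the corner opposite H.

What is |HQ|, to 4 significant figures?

62.11

H is at the origin; HC is horizontal with |HC| = 66.0 and C on the −x side, so C = (-66.00, 0.000). H and A share the same x with |HA| = 20.3 and A on the +y side, so A = (0.000, 20.30). The virtual corner opposite H is at (-66.00, 20.30). The tangent condition forces SZ to be normal to CZ and tangency of A1 to QA means the radius SQ is perpendicular to QA, with radius 7.3, so the center S sits 7.3 in from both sides at S = (-58.70, 13.00). That places the tangent points at Z = (-66.00, 13.00) on CZ and Q = (-58.70, 20.30) on QA. Then |HQ| = |Q − H| = 62.11.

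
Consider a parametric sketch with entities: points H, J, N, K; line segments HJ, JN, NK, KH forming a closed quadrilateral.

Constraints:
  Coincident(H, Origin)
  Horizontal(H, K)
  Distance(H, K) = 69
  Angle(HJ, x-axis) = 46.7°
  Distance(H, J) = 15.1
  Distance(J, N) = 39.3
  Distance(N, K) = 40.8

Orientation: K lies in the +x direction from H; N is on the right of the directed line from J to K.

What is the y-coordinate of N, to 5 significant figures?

-20.576

H is at the origin; H and K share the same y with |HK| = 69.0 and K in +x, so K = (69.0, 0). HJ runs at 46.7° with |HJ| = 15.1, so J = (10.356, 10.989). N is determined by |JN| = 39.3 and |NK| = 40.8 together: it lies at the intersection of circle(J, 39.3) and circle(K, 40.8). With |JK| = 59.665, the foot of the radical line on JK is 28.826 from J and the perpendicular offset is √(39.3² − 28.826²) = 26.713. Taking the right-of-JK solution: N = (33.768, -20.576).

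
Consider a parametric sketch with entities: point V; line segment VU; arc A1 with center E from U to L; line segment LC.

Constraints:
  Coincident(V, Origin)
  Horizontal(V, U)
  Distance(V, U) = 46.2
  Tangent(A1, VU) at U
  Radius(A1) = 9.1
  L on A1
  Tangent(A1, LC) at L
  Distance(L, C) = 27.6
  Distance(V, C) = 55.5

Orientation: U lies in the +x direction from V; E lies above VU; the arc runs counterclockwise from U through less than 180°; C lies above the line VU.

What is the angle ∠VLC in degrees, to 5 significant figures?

75.004°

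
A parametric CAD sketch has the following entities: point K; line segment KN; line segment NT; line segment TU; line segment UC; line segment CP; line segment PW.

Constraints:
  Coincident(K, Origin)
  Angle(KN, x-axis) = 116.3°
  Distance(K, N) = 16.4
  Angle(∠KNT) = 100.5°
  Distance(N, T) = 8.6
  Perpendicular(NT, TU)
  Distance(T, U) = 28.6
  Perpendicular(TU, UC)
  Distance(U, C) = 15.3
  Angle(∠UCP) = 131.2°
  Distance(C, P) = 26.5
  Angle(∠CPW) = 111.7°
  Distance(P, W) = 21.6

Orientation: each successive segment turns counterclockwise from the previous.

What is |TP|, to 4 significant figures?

33.88

K is at the origin; KN runs at 116.3° with length 16.4, so N = (-7.266, 14.70). ∠KNT = 100.5° gives NT at -164.2° from the x-axis; with |NT| = 8.6, T = (-15.54, 12.36). NT ⟂ TU, so TU runs at -74.20°; with |TU| = 28.6, U = (-7.754, -15.16). The perpendicularity gives UC at right angles to TU, so UC runs at 15.80°; with |UC| = 15.3, C = (6.968, -10.99). ∠UCP = 131.2° gives CP at 64.60° from the x-axis; with |CP| = 26.5, P = (18.33, 12.95). Then |TP| = |P − T| = 33.88.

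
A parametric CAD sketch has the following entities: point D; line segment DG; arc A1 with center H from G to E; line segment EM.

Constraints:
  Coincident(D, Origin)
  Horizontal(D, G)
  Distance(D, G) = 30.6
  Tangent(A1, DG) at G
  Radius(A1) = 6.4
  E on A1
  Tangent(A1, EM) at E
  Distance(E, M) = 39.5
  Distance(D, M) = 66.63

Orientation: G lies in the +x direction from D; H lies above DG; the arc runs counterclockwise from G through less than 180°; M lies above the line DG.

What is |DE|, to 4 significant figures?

36.47

Checks: |HE| = 6.400 ✓; ∠(HE, EM) = 90.00° ✓; |EM| = 39.50 ✓; |DM| = 66.63 ✓.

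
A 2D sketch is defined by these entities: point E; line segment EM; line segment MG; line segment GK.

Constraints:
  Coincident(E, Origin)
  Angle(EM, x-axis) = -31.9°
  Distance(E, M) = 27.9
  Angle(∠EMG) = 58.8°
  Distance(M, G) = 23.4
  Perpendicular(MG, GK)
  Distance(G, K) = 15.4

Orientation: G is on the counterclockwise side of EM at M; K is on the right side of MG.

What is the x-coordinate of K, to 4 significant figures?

39.37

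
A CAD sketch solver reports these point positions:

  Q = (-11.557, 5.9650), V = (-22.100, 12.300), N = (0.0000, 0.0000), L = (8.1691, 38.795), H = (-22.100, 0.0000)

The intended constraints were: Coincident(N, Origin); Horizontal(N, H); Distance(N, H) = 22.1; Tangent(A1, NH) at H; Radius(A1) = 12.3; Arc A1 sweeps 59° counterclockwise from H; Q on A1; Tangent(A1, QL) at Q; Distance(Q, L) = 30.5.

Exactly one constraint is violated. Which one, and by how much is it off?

Distance(Q, L) = 30.5 — off by 7.80.

N = (0.00, 0.00) ✓; N.y = 0.00, H.y = 0.00 ✓; |NH| = 22.10 ✓; ∠(VH, HN) = 90.00° ✓; |VH| = 12.30 ✓; bearing(V→Q) − bearing(V→H) = 59.00° ✓; |VQ| = 12.30 ✓; ∠(VQ, QL) = 90.00° ✓; |QL| = 38.30 ✗.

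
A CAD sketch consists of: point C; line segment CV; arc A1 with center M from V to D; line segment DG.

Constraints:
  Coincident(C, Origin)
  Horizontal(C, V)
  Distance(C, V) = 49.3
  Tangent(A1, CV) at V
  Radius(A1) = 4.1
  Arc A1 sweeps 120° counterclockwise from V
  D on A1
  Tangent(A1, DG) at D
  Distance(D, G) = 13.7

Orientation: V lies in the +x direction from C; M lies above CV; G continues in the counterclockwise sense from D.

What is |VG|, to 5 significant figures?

18.314

C is at the origin; CV is horizontal with |CV| = 49.3 and V on the +x side, so V = (49.300, 0.0000). Tangency of A1 to CV means the radius MV is perpendicular to CV, so M = V + (0, 4.1) = (49.300, 4.1000). On A1, V sits at bearing -90° from M; a 120° counterclockwise sweep puts D at bearing 30°, so D = M + 4.1·(cos 30°, sin 30°) = (52.851, 6.1500). The tangent condition forces MD to be normal to DG, so DG runs along (−sin 30°, cos 30°); with |DG| = 13.7, G = (46.001, 18.015). Then |VG| = |G − V| = 18.314.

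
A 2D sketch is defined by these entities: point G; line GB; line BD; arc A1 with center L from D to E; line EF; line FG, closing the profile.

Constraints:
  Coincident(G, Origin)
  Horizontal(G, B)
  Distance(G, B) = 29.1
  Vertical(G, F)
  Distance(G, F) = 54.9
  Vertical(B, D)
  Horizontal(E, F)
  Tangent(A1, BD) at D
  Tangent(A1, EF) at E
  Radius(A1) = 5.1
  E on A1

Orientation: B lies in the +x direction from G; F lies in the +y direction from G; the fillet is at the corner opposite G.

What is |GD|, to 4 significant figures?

57.68

The virtual corner opposite G is at (29.10, 54.90). A1 meets BD tangentially, so LD is at right angles to BD and the tangent condition forces LE to be normal to EF, with radius 5.1, so the center L sits 5.1 in from both sides at L = (24.00, 49.80). That places the tangent points at D = (29.10, 49.80) on BD and E = (24.00, 54.90) on EF. Then |GD| = |D − G| = 57.68.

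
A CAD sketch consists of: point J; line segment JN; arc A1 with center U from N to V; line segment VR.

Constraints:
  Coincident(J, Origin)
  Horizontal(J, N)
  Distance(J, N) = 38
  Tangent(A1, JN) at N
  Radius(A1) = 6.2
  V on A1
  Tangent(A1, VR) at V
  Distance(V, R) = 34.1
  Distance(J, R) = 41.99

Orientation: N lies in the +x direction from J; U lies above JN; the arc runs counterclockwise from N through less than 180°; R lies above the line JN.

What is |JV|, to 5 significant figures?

43.958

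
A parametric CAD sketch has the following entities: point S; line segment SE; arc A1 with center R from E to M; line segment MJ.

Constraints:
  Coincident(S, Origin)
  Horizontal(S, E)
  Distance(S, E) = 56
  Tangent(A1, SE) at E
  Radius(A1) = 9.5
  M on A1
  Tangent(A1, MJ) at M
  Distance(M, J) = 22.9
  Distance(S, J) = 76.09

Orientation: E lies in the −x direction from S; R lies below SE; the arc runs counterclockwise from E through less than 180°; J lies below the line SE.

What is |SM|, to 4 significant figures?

65.74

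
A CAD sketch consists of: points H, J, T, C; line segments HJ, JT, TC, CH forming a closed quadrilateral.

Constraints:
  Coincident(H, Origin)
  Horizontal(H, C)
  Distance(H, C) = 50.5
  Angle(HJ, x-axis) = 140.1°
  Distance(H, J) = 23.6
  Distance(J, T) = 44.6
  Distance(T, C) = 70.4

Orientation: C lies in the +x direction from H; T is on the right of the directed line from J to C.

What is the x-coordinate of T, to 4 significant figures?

-13.55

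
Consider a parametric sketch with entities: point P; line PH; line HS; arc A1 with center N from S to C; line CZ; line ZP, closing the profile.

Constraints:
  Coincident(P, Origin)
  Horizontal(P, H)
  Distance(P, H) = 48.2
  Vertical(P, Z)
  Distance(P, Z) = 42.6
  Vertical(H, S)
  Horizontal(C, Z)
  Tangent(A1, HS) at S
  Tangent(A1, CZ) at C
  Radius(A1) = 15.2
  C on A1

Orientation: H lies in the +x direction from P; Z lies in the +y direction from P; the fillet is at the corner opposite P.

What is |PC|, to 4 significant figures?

53.89

P is at the origin; PH is horizontal with |PH| = 48.2 and H on the +x side, so H = (48.20, 0.000). P and Z share the same x with |PZ| = 42.6 and Z on the +y side, so Z = (0.000, 42.60). The virtual corner opposite P is at (48.20, 42.60). Tangency of A1 to HS means the radius NS is perpendicular to HS and the tangent condition forces NC to be normal to CZ, with radius 15.2, so the center N sits 15.2 in from both sides at N = (33.00, 27.40). That places the tangent points at S = (48.20, 27.40) on HS and C = (33.00, 42.60) on CZ. Then |PC| = |C − P| = 53.89.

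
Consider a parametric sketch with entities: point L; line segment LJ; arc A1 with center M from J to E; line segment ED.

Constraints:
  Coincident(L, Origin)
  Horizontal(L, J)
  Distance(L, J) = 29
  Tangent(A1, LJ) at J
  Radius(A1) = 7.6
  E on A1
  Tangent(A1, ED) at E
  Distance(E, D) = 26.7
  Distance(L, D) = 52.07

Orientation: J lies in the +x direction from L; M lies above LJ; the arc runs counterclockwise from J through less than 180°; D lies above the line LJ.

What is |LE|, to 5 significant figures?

37.100

L is at the origin; L and J share the same y with |LJ| = 29.0 and J on the +x side, so J = (29.000, 0.0000). The tangent condition forces MJ to be normal to LJ, so M = J + (0, 7.6) = (29.000, 7.6000). Since ME ⟂ ED (tangency), |MD| = √(7.6² + 26.7²) = 27.761 regardless of where E sits on A1. So D lies on both circle(L, 52.07) and circle(M, 27.761); the above-LJ intersection is D = (40.321, 32.947). E is the foot of the tangent from D: E = (36.523, 6.5190).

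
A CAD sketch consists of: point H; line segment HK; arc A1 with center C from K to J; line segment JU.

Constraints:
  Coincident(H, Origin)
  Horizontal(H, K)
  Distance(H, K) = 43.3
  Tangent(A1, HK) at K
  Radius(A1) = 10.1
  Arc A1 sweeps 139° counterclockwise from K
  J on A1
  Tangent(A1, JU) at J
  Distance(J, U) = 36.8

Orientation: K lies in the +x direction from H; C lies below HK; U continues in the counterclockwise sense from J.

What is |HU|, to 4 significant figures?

76.85

On A1, K sits at bearing 90° from C; a 139° counterclockwise sweep puts J at bearing 229°, so J = C + 10.1·(cos 229°, sin 229°) = (36.67, -17.72). The tangent condition forces CJ to be normal to JU, so JU runs along (−sin 229°, cos 229°); with |JU| = 36.8, U = (64.45, -41.87). Then |HU| = |U − H| = 76.85.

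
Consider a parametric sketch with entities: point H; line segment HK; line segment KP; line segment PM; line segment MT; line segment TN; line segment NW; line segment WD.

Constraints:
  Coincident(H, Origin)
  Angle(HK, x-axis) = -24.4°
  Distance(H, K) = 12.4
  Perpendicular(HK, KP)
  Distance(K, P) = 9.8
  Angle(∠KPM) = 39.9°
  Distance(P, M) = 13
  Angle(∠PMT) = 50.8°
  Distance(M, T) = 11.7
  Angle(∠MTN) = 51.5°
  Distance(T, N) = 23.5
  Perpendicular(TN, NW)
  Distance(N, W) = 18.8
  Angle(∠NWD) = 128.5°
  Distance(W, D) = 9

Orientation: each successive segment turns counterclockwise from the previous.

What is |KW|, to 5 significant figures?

26.758

H is at the origin; HK runs at -24.4° with length 12.4, so K = (11.292, -5.1225). HK ⟂ KP, so KP runs at 65.600°; with |KP| = 9.8, P = (15.341, 3.8022). ∠KPM = 39.9° gives PM at -154.30° from the x-axis; with |PM| = 13.0, M = (3.6269, -1.8354). ∠PMT = 50.8° gives MT at -25.100° from the x-axis; with |MT| = 11.7, T = (14.222, -6.7985). ∠MTN = 51.5° gives TN at 103.40° from the x-axis; with |TN| = 23.5, N = (8.7760, 16.062). The perpendicularity gives NW at right angles to TN, so NW runs at -166.60°; with |NW| = 18.8, W = (-9.5122, 11.705). Then |KW| = |W − K| = 26.758.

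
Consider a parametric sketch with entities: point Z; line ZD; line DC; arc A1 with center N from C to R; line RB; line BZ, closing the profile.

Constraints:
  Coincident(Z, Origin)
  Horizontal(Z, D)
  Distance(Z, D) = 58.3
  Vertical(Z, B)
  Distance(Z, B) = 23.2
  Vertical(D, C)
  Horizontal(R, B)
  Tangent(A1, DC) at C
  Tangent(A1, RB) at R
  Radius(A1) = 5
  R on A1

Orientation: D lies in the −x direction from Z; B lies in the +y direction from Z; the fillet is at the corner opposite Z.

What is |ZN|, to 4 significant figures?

56.32

ZB is vertical with |ZB| = 23.2 and B on the +y side, so B = (0.000, 23.20). The virtual corner opposite Z is at (-58.30, 23.20). Tangency of A1 to DC means the radius NC is perpendicular to DC and tangency of A1 to RB means the radius NR is perpendicular to RB, with radius 5.0, so the center N sits 5.0 in from both sides at N = (-53.30, 18.20). Then |ZN| = |N − Z| = 56.32.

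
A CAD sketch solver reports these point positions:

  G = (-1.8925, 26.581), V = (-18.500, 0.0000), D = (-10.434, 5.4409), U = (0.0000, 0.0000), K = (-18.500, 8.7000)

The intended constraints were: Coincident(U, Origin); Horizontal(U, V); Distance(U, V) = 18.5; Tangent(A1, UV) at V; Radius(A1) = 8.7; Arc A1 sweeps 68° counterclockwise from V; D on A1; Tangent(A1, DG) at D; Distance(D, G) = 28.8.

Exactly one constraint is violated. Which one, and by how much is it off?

Distance(D, G) = 28.8 — off by 6.00.

U = (0.00, 0.00) ✓; U.y = 0.00, V.y = 0.00 ✓; |UV| = 18.50 ✓; ∠(KV, VU) = 90.00° ✓; |KV| = 8.700 ✓; bearing(K→D) − bearing(K→V) = 68.00° ✓; |KD| = 8.700 ✓; ∠(KD, DG) = 90.00° ✓; |DG| = 22.80 ✗.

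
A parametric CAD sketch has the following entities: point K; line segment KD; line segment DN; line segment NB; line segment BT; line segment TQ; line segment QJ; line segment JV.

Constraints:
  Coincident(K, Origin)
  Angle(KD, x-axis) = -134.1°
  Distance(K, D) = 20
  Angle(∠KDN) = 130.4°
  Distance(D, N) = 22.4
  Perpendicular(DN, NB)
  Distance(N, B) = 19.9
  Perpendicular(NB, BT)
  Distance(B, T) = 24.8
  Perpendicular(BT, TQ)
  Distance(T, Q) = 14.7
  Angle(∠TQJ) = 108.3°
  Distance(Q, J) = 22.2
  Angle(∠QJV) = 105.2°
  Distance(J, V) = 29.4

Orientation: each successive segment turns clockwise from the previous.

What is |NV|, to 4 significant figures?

25.96

K is at the origin; KD runs at -134.1° with length 20.0, so D = (-13.92, -14.36). ∠KDN = 130.4° gives DN at 176.3° from the x-axis; with |DN| = 22.4, N = (-36.27, -12.92). The perpendicularity gives NB at right angles to DN, so NB runs at 86.30°; with |NB| = 19.9, B = (-34.99, 6.942). The perpendicularity gives BT at right angles to NB, so BT runs at -3.700°; with |BT| = 24.8, T = (-10.24, 5.341). BT ⟂ TQ, so TQ runs at -93.70°; with |TQ| = 14.7, Q = (-11.19, -9.328). ∠TQJ = 108.3° gives QJ at -165.4° from the x-axis; with |QJ| = 22.2, J = (-32.67, -14.92). ∠QJV = 105.2° gives JV at 119.8° from the x-axis; with |JV| = 29.4, V = (-47.28, 10.59). Then |NV| = |V − N| = 25.96.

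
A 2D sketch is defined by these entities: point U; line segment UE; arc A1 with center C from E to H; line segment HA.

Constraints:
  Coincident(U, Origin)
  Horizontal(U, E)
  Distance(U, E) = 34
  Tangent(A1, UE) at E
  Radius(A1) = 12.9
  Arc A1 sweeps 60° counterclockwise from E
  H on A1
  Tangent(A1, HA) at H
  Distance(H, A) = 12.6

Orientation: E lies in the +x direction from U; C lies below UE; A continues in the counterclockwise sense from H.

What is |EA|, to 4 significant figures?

24.63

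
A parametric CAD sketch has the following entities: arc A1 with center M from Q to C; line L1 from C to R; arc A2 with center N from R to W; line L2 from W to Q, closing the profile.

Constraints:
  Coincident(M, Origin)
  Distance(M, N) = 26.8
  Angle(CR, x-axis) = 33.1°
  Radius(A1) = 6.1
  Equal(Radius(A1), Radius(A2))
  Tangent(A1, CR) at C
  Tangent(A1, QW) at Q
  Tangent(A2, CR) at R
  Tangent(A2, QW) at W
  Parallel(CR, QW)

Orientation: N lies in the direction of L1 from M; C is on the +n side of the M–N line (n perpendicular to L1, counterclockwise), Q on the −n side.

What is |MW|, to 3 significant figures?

27.5

The slot axis is L1's direction at 33.1°, so u = (cos 33.1°, sin 33.1°) = (0.838, 0.546) and n = (−sin 33.1°, cos 33.1°) = (-0.546, 0.838). M is at the origin and N lies 26.8 along u from M, so N = 26.8·u = (22.5, 14.6). Tangency of A1 to both parallel lines with radius 6.1 puts C and Q at M ± 6.1·n: C = (-3.33, 5.11), Q = (3.33, -5.11). Equal radii place R and W the same way about N: R = N + 6.1·n = (19.1, 19.7), W = N − 6.1·n = (25.8, 9.53). Then |MW| = |W − M| = 27.5.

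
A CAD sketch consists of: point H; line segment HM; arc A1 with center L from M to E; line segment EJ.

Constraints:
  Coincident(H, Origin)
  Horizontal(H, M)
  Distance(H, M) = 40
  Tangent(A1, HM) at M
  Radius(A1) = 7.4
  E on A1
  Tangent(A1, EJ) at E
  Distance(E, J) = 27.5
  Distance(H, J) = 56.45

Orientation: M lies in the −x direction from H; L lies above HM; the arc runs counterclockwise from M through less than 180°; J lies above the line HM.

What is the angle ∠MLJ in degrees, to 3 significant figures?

172°

Checks: |LE| = 7.400 ✓; ∠(LE, EJ) = 90.00° ✓; |EJ| = 27.50 ✓; |HJ| = 56.45 ✓.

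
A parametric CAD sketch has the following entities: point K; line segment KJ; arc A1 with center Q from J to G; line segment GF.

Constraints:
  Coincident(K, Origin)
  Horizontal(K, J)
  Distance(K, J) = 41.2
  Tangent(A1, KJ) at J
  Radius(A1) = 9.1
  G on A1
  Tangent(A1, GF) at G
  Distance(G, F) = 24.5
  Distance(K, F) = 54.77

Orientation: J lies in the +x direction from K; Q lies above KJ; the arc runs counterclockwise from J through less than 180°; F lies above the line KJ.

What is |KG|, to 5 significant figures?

51.248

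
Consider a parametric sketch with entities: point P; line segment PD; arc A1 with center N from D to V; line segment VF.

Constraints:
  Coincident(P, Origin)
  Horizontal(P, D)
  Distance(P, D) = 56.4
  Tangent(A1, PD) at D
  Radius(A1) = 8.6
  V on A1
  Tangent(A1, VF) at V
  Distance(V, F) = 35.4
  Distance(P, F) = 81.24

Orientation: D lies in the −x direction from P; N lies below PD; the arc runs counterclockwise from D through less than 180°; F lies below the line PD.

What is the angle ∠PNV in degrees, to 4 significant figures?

164.6°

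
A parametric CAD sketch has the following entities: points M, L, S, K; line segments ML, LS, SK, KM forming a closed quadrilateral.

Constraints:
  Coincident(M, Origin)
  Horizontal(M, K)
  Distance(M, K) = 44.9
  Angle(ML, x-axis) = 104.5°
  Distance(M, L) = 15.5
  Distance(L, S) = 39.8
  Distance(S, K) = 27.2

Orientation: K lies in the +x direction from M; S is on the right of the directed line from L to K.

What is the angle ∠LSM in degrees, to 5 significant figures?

14.935°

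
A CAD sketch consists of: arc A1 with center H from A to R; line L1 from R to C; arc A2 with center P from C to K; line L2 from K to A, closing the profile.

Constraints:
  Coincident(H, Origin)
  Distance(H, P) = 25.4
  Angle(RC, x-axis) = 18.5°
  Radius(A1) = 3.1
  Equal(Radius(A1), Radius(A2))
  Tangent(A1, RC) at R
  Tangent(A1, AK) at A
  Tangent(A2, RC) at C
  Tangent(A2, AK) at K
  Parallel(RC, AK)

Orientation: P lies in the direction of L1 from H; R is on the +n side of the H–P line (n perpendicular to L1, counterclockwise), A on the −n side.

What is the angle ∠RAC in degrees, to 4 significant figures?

76.28°

The slot axis is L1's direction at 18.5°, so u = (cos 18.5°, sin 18.5°) = (0.9483, 0.3173) and n = (−sin 18.5°, cos 18.5°) = (-0.3173, 0.9483). H is at the origin and P lies 25.4 along u from H, so P = 25.4·u = (24.09, 8.060). Tangency of A1 to both parallel lines with radius 3.1 puts R and A at H ± 3.1·n: R = (-0.9836, 2.940), A = (0.9836, -2.940). Equal radii place C and K the same way about P: C = P + 3.1·n = (23.10, 11.00), K = P − 3.1·n = (25.07, 5.120). Then cos ∠RAC = AR·AC / (|AR||AC|), giving 76.28°.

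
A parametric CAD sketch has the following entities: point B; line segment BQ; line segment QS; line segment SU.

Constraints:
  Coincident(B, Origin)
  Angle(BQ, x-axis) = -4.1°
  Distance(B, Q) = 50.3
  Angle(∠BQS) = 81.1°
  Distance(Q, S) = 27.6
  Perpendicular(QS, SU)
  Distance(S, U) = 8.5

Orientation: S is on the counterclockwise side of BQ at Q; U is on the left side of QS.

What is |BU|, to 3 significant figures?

45.7

B is at the origin; BQ runs at -4.1° with length 50.3, so Q = 50.3·(cos -4.1°, sin -4.1°) = (50.2, -3.60). ∠BQS = 81.1°, so QS runs at -4.1° + (180° − 81.1°) = 94.8° from the x-axis; with |QS| = 27.6, S = Q + 27.6·(cos 94.8°, sin 94.8°) = (47.9, 23.9). QS ⟂ SU; with |SU| = 8.5 on the left of QS, U = S + 8.5·(-0.996, -0.0837) = (39.4, 23.2). Then |BU| = |U − B| = 45.7.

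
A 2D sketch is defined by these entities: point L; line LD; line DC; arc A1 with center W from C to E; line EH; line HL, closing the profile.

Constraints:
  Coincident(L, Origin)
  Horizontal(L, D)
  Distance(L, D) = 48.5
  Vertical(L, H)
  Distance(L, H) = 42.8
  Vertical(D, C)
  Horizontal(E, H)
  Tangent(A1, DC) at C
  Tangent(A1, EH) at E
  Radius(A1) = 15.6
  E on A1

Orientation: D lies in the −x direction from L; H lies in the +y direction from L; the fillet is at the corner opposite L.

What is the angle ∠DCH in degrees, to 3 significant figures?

108°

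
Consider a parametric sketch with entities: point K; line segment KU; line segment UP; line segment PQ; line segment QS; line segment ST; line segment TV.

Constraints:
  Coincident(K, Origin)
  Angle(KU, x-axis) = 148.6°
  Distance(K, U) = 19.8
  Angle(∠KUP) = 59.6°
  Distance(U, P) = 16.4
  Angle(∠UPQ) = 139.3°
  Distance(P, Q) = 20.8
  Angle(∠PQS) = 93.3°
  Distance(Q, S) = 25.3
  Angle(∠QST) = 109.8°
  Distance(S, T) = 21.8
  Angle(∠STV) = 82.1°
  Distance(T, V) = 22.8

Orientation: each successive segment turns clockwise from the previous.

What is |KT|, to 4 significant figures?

17.20

K is at the origin; KU runs at 148.6° with length 19.8, so U = (-16.90, 10.32). ∠KUP = 59.6° gives UP at 28.20° from the x-axis; with |UP| = 16.4, P = (-2.447, 18.07). ∠UPQ = 139.3° gives PQ at -12.50° from the x-axis; with |PQ| = 20.8, Q = (17.86, 13.56). ∠PQS = 93.3° gives QS at -99.20° from the x-axis; with |QS| = 25.3, S = (13.82, -11.41). ∠QST = 109.8° gives ST at -169.4° from the x-axis; with |ST| = 21.8, T = (-7.613, -15.42). Then |KT| = |T − K| = 17.20.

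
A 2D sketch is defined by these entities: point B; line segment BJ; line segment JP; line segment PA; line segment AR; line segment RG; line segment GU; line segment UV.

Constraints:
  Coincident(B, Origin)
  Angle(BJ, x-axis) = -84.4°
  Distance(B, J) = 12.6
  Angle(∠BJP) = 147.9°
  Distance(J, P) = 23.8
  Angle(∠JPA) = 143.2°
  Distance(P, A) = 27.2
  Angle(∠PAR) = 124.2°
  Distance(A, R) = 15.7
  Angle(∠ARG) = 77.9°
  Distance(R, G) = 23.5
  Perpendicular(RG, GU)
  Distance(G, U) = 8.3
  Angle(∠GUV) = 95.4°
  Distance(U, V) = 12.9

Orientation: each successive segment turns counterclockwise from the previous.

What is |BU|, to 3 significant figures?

36.7

B is at the origin; BJ runs at -84.4° with length 12.6, so J = (1.23, -12.5). ∠BJP = 147.9° gives JP at -52.3° from the x-axis; with |JP| = 23.8, P = (15.8, -31.4). ∠JPA = 143.2° gives PA at -15.5° from the x-axis; with |PA| = 27.2, A = (42.0, -38.6). ∠PAR = 124.2° gives AR at 40.3° from the x-axis; with |AR| = 15.7, R = (54.0, -28.5). ∠ARG = 77.9° gives RG at 142° from the x-axis; with |RG| = 23.5, G = (35.3, -14.1). The perpendicularity gives GU at right angles to RG, so GU runs at -128°; with |GU| = 8.3, U = (30.3, -20.7). Then |BU| = |U − B| = 36.7.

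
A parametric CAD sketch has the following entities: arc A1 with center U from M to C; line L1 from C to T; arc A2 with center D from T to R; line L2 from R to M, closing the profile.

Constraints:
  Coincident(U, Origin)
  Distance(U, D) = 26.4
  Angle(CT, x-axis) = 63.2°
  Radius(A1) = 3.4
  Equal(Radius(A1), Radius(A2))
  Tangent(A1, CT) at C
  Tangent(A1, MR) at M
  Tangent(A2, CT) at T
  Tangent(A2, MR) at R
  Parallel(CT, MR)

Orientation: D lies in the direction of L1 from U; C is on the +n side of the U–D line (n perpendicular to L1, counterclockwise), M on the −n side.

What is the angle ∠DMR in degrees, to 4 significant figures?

7.339°

The slot axis is L1's direction at 63.2°, so u = (cos 63.2°, sin 63.2°) = (0.4509, 0.8926) and n = (−sin 63.2°, cos 63.2°) = (-0.8926, 0.4509). U is at the origin and D lies 26.4 along u from U, so D = 26.4·u = (11.90, 23.56). Tangency of A1 to both parallel lines with radius 3.4 puts C and M at U ± 3.4·n: C = (-3.035, 1.533), M = (3.035, -1.533). Equal radii place T and R the same way about D: T = D + 3.4·n = (8.868, 25.10), R = D − 3.4·n = (14.94, 22.03). Then cos ∠DMR = MD·MR / (|MD||MR|), giving 7.339°.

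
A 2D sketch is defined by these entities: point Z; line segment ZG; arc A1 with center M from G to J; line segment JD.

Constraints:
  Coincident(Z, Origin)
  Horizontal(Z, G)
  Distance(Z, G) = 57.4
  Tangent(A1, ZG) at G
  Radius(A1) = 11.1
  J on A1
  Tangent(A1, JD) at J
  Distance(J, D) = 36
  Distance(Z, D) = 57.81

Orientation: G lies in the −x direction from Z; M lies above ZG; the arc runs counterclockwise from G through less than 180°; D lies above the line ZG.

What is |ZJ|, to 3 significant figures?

47.4

Z is at the origin; Z and G share the same y with |ZG| = 57.4 and G on the −x side, so G = (-57.4, 0.00). A1 meets ZG tangentially, so MG is at right angles to ZG, so M = G + (0, 11.1) = (-57.4, 11.1). Since MJ ⟂ JD (tangency), |MD| = √(11.1² + 36.0²) = 37.7 regardless of where J sits on A1. So D lies on both circle(Z, 57.81) and circle(M, 37.7); the above-ZG intersection is D = (-38.1, 43.5). J is the foot of the tangent from D: J = (-46.6, 8.48).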